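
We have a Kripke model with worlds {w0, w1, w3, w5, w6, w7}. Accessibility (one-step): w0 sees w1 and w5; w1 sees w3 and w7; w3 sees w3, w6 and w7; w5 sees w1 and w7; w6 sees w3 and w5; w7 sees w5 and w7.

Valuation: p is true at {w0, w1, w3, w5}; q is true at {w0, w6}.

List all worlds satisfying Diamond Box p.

w0: successors {w1, w5}; Box p there: w1:F, w5:F. ✗
w1: successors {w3, w7}; Box p there: w3:F, w7:F. ✗
w3: successors {w3, w6, w7}; Box p there: w3:F, w6:T, w7:F. ✓
w5: successors {w1, w7}; Box p there: w1:F, w7:F. ✗
w6: successors {w3, w5}; Box p there: w3:F, w5:F. ✗
w7: successors {w5, w7}; Box p there: w5:F, w7:F. ✗

{w3}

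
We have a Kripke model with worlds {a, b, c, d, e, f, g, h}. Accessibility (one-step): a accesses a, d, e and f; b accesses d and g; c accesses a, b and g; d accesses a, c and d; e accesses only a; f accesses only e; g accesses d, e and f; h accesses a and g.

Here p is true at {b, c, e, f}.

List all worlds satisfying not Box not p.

a: Box not p is F. ✓
b: Box not p is T. ✗
c: Box not p is F. ✓
d: Box not p is F. ✓
e: Box not p is T. ✗
f: Box not p is F. ✓
g: Box not p is F. ✓
h: Box not p is T. ✗

{a, c, d, f, g}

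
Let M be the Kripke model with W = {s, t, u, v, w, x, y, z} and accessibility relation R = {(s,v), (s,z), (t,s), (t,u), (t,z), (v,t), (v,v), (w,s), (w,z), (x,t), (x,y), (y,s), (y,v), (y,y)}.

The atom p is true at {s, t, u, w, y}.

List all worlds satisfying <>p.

s: successors {v, z}; p there: v:F, z:F. ✗
t: successors {s, u, z}; p there: s:T, u:T, z:F. ✓
u: no successors, so <>p fails. ✗
v: successors {t, v}; p there: t:T, v:F. ✓
w: successors {s, z}; p there: s:T, z:F. ✓
x: successors {t, y}; p there: t:T, y:T. ✓
y: successors {s, v, y}; p there: s:T, v:F, y:T. ✓
z: no successors, so <>p fails. ✗

{t, v, w, x, y}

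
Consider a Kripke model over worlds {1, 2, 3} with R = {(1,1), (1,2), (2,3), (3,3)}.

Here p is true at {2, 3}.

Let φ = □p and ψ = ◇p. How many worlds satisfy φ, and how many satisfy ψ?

2 and 3

For □p:
1: successors {1, 2}; p there: 1:F, 2:T. ✗
2: successors {3}; p there: 3:T. ✓
3: successors {3}; p there: 3:T. ✓
— 2 worlds.
For ◇p:
1: successors {1, 2}; p there: 1:F, 2:T. ✓
2: successors {3}; p there: 3:T. ✓
3: successors {3}; p there: 3:T. ✓
— 3 worlds.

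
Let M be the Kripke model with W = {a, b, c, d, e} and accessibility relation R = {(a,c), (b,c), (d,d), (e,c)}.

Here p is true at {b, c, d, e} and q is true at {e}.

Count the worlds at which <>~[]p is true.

0

a: successors {c}; ~[]p there: c:F. ✗
b: successors {c}; ~[]p there: c:F. ✗
c: no successors, so <>~[]p fails. ✗
d: successors {d}; ~[]p there: d:F. ✗
e: successors {c}; ~[]p there: c:F. ✗
Satisfying worlds: ∅.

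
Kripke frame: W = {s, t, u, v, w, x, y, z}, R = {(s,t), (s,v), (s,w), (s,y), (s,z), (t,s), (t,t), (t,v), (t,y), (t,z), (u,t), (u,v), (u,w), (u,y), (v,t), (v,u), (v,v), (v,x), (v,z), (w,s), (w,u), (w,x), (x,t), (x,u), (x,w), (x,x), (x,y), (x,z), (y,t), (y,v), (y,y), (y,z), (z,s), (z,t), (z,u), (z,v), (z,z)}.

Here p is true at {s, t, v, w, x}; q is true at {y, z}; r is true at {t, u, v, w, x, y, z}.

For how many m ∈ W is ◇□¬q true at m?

s: successors {t, v, w, y, z}; □¬q there: t:F, v:F, w:T, y:F, z:F. ✓
t: successors {s, t, v, y, z}; □¬q there: s:F, t:F, v:F, y:F, z:F. ✗
u: successors {t, v, w, y}; □¬q there: t:F, v:F, w:T, y:F. ✓
v: successors {t, u, v, x, z}; □¬q there: t:F, u:F, v:F, x:F, z:F. ✗
w: successors {s, u, x}; □¬q there: s:F, u:F, x:F. ✗
x: successors {t, u, w, x, y, z}; □¬q there: t:F, u:F, w:T, x:F, y:F, z:F. ✓
y: successors {t, v, y, z}; □¬q there: t:F, v:F, y:F, z:F. ✗
z: successors {s, t, u, v, z}; □¬q there: s:F, t:F, u:F, v:F, z:F. ✗
Satisfying worlds: {s, u, x}.

3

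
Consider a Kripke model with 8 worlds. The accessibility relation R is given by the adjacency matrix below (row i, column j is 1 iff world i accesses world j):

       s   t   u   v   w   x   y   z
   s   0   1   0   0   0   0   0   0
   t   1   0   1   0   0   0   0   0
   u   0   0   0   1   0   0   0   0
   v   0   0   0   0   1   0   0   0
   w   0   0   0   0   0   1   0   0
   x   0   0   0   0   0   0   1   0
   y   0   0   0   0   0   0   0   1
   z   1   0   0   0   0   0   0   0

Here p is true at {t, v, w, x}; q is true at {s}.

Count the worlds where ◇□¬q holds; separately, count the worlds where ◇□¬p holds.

For ◇□¬q:
s: successors {t}; □¬q there: t:F. ✗
t: successors {s, u}; □¬q there: s:T, u:T. ✓
u: successors {v}; □¬q there: v:T. ✓
v: successors {w}; □¬q there: w:T. ✓
w: successors {x}; □¬q there: x:T. ✓
x: successors {y}; □¬q there: y:T. ✓
y: successors {z}; □¬q there: z:F. ✗
z: successors {s}; □¬q there: s:T. ✓
— 6 worlds.
For ◇□¬p:
s: successors {t}; □¬p there: t:T. ✓
t: successors {s, u}; □¬p there: s:F, u:F. ✗
u: successors {v}; □¬p there: v:F. ✗
v: successors {w}; □¬p there: w:F. ✗
w: successors {x}; □¬p there: x:T. ✓
x: successors {y}; □¬p there: y:T. ✓
y: successors {z}; □¬p there: z:T. ✓
z: successors {s}; □¬p there: s:F. ✗
— 4 worlds.

6 and 4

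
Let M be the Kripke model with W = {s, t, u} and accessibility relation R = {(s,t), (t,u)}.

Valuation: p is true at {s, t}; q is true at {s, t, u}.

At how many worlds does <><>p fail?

3

s: successors {t}; <>p there: t:F. ✗
t: successors {u}; <>p there: u:F. ✗
u: no successors, so <><>p fails. ✗
Satisfying worlds: ∅.
So <><>p fails at the other 3 worlds.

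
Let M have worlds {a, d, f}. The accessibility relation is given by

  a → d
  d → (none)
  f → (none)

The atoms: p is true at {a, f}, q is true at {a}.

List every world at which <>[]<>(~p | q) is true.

a: successors {d}; []<>(~p | q) there: d:T. ✓
d: no successors, so <>[]<>(~p | q) fails. ✗
f: no successors, so <>[]<>(~p | q) fails. ✗

{a}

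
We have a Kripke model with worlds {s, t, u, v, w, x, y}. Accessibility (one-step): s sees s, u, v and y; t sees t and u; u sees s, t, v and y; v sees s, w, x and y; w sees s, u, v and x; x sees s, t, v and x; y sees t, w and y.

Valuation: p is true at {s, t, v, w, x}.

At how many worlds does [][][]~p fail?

7

s: successors {s, u, v, y}; [][]~p there: s:F, u:F, v:F, y:F. ✗
t: successors {t, u}; [][]~p there: t:F, u:F. ✗
u: successors {s, t, v, y}; [][]~p there: s:F, t:F, v:F, y:F. ✗
v: successors {s, w, x, y}; [][]~p there: s:F, w:F, x:F, y:F. ✗
w: successors {s, u, v, x}; [][]~p there: s:F, u:F, v:F, x:F. ✗
x: successors {s, t, v, x}; [][]~p there: s:F, t:F, v:F, x:F. ✗
y: successors {t, w, y}; [][]~p there: t:F, w:F, y:F. ✗
Satisfying worlds: ∅.
So [][][]~p fails at the other 7 worlds.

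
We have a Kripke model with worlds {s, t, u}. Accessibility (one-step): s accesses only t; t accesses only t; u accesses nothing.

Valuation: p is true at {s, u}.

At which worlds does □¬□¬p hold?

{u}

s: successors {t}; ¬□¬p there: t:F. ✗
t: successors {t}; ¬□¬p there: t:F. ✗
u: no successors, so □¬□¬p holds vacuously. ✓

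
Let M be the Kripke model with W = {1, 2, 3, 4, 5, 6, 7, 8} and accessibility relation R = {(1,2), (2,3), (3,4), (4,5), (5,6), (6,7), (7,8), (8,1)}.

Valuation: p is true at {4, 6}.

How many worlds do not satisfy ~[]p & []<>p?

6

1: ~[]p is T, []<>p is F. ✗
2: ~[]p is T, []<>p is T. ✓
3: ~[]p is F, []<>p is F. ✗
4: ~[]p is T, []<>p is T. ✓
5: ~[]p is F, []<>p is F. ✗
6: ~[]p is T, []<>p is F. ✗
7: ~[]p is T, []<>p is F. ✗
8: ~[]p is T, []<>p is F. ✗
Satisfying worlds: {2, 4}.
So ~[]p & []<>p fails at the other 6 worlds.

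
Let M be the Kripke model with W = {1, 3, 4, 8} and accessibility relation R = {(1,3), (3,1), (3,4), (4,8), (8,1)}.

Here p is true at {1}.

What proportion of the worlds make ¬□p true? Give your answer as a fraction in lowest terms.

3/4

1: □p is F. ✓
3: □p is F. ✓
4: □p is F. ✓
8: □p is T. ✗
That's 3 of 4 worlds, so 3/4.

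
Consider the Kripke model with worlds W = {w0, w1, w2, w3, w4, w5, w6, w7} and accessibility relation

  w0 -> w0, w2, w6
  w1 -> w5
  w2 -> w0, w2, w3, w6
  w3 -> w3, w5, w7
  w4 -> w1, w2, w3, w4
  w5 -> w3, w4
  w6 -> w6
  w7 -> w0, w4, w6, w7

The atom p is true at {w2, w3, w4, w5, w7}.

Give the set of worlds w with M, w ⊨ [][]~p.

w0: successors {w0, w2, w6}; []~p there: w0:F, w2:F, w6:T. ✗
w1: successors {w5}; []~p there: w5:F. ✗
w2: successors {w0, w2, w3, w6}; []~p there: w0:F, w2:F, w3:F, w6:T. ✗
w3: successors {w3, w5, w7}; []~p there: w3:F, w5:F, w7:F. ✗
w4: successors {w1, w2, w3, w4}; []~p there: w1:F, w2:F, w3:F, w4:F. ✗
w5: successors {w3, w4}; []~p there: w3:F, w4:F. ✗
w6: successors {w6}; []~p there: w6:T. ✓
w7: successors {w0, w4, w6, w7}; []~p there: w0:F, w4:F, w6:T, w7:F. ✗

{w6}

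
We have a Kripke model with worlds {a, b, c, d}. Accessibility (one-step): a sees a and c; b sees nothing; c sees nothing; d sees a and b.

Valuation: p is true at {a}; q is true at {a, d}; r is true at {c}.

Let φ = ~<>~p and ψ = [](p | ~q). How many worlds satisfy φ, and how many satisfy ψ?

2 and 4

For ~<>~p:
a: <>~p is T. ✗
b: <>~p is F. ✓
c: <>~p is F. ✓
d: <>~p is T. ✗
— 2 worlds.
For [](p | ~q):
a: successors {a, c}; p | ~q there: a:T, c:T. ✓
b: no successors, so [](p | ~q) holds vacuously. ✓
c: no successors, so [](p | ~q) holds vacuously. ✓
d: successors {a, b}; p | ~q there: a:T, b:T. ✓
— 4 worlds.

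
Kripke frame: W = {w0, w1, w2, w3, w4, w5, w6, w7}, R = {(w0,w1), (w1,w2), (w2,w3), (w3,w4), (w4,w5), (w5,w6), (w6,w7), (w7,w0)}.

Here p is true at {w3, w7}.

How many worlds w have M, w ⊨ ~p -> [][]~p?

6

w0: ~p is T, [][]~p is T. ✓
w1: ~p is T, [][]~p is F. ✗
w2: ~p is T, [][]~p is T. ✓
w3: ~p is F, [][]~p is T. ✓
w4: ~p is T, [][]~p is T. ✓
w5: ~p is T, [][]~p is F. ✗
w6: ~p is T, [][]~p is T. ✓
w7: ~p is F, [][]~p is T. ✓
Satisfying worlds: {w0, w2, w3, w4, w6, w7}.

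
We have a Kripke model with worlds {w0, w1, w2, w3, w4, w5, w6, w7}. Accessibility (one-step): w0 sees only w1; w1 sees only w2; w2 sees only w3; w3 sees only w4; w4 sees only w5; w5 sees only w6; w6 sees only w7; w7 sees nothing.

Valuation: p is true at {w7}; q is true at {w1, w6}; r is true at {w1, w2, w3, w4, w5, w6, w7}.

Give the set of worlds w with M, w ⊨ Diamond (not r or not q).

{w1, w2, w3, w4, w6}

w0: successors {w1}; not r or not q there: w1:F. ✗
w1: successors {w2}; not r or not q there: w2:T. ✓
w2: successors {w3}; not r or not q there: w3:T. ✓
w3: successors {w4}; not r or not q there: w4:T. ✓
w4: successors {w5}; not r or not q there: w5:T. ✓
w5: successors {w6}; not r or not q there: w6:F. ✗
w6: successors {w7}; not r or not q there: w7:T. ✓
w7: no successors, so Diamond (not r or not q) fails. ✗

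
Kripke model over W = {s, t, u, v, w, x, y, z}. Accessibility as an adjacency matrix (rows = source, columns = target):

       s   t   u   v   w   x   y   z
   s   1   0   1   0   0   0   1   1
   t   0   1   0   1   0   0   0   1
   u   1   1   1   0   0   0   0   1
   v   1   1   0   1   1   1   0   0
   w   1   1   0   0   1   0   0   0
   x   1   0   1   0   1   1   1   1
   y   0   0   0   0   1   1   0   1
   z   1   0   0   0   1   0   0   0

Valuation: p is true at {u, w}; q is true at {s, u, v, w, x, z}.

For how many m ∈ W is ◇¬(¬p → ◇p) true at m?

s: successors {s, u, y, z}; ¬(¬p → ◇p) there: s:F, u:F, y:F, z:F. ✗
t: successors {t, v, z}; ¬(¬p → ◇p) there: t:T, v:F, z:F. ✓
u: successors {s, t, u, z}; ¬(¬p → ◇p) there: s:F, t:T, u:F, z:F. ✓
v: successors {s, t, v, w, x}; ¬(¬p → ◇p) there: s:F, t:T, v:F, w:F, x:F. ✓
w: successors {s, t, w}; ¬(¬p → ◇p) there: s:F, t:T, w:F. ✓
x: successors {s, u, w, x, y, z}; ¬(¬p → ◇p) there: s:F, u:F, w:F, x:F, y:F, z:F. ✗
y: successors {w, x, z}; ¬(¬p → ◇p) there: w:F, x:F, z:F. ✗
z: successors {s, w}; ¬(¬p → ◇p) there: s:F, w:F. ✗
Satisfying worlds: {t, u, v, w}.

4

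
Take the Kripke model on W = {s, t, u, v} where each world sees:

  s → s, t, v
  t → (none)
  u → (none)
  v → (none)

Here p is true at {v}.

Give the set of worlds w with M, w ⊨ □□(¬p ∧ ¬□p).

s: successors {s, t, v}; □(¬p ∧ ¬□p) there: s:F, t:T, v:T. ✗
t: no successors, so □□(¬p ∧ ¬□p) holds vacuously. ✓
u: no successors, so □□(¬p ∧ ¬□p) holds vacuously. ✓
v: no successors, so □□(¬p ∧ ¬□p) holds vacuously. ✓

{t, u, v}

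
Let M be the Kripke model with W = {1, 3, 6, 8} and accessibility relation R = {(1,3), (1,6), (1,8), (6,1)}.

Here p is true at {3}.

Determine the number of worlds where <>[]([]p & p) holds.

1

1: successors {3, 6, 8}; []([]p & p) there: 3:T, 6:F, 8:T. ✓
3: no successors, so <>[]([]p & p) fails. ✗
6: successors {1}; []([]p & p) there: 1:F. ✗
8: no successors, so <>[]([]p & p) fails. ✗
Satisfying worlds: {1}.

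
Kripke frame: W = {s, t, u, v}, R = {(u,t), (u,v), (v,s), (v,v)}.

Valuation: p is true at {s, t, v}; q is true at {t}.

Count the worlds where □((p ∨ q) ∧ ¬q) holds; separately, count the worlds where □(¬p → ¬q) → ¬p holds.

3 and 1

For □((p ∨ q) ∧ ¬q):
s: no successors, so □((p ∨ q) ∧ ¬q) holds vacuously. ✓
t: no successors, so □((p ∨ q) ∧ ¬q) holds vacuously. ✓
u: successors {t, v}; (p ∨ q) ∧ ¬q there: t:F, v:T. ✗
v: successors {s, v}; (p ∨ q) ∧ ¬q there: s:T, v:T. ✓
— 3 worlds.
For □(¬p → ¬q) → ¬p:
s: □(¬p → ¬q) is T, ¬p is F. ✗
t: □(¬p → ¬q) is T, ¬p is F. ✗
u: □(¬p → ¬q) is T, ¬p is T. ✓
v: □(¬p → ¬q) is T, ¬p is F. ✗
— 1 world.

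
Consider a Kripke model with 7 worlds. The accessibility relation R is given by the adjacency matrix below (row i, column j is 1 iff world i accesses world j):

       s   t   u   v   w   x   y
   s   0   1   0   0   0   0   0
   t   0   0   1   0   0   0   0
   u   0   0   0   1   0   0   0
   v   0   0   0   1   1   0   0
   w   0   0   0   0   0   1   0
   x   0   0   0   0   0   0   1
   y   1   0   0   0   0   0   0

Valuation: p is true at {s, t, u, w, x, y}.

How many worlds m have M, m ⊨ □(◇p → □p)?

5

s: successors {t}; ◇p → □p there: t:T. ✓
t: successors {u}; ◇p → □p there: u:T. ✓
u: successors {v}; ◇p → □p there: v:F. ✗
v: successors {v, w}; ◇p → □p there: v:F, w:T. ✗
w: successors {x}; ◇p → □p there: x:T. ✓
x: successors {y}; ◇p → □p there: y:T. ✓
y: successors {s}; ◇p → □p there: s:T. ✓
Satisfying worlds: {s, t, w, x, y}.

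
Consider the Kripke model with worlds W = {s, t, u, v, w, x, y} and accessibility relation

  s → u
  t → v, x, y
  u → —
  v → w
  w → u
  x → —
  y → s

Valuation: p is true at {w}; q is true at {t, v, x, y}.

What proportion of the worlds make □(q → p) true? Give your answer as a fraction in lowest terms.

s: successors {u}; q → p there: u:T. ✓
t: successors {v, x, y}; q → p there: v:F, x:F, y:F. ✗
u: no successors, so □(q → p) holds vacuously. ✓
v: successors {w}; q → p there: w:T. ✓
w: successors {u}; q → p there: u:T. ✓
x: no successors, so □(q → p) holds vacuously. ✓
y: successors {s}; q → p there: s:T. ✓
That's 6 of 7 worlds, so 6/7.

6/7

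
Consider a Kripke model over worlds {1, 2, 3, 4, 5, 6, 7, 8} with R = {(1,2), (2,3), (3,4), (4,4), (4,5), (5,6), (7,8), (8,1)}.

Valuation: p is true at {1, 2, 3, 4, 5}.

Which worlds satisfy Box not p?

{5, 6, 7}

1: successors {2}; not p there: 2:F. ✗
2: successors {3}; not p there: 3:F. ✗
3: successors {4}; not p there: 4:F. ✗
4: successors {4, 5}; not p there: 4:F, 5:F. ✗
5: successors {6}; not p there: 6:T. ✓
6: no successors, so Box not p holds vacuously. ✓
7: successors {8}; not p there: 8:T. ✓
8: successors {1}; not p there: 1:F. ✗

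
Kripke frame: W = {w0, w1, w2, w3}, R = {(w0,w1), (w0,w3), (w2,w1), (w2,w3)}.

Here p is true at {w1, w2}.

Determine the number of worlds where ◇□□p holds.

w0: successors {w1, w3}; □□p there: w1:T, w3:T. ✓
w1: no successors, so ◇□□p fails. ✗
w2: successors {w1, w3}; □□p there: w1:T, w3:T. ✓
w3: no successors, so ◇□□p fails. ✗
Satisfying worlds: {w0, w2}.

2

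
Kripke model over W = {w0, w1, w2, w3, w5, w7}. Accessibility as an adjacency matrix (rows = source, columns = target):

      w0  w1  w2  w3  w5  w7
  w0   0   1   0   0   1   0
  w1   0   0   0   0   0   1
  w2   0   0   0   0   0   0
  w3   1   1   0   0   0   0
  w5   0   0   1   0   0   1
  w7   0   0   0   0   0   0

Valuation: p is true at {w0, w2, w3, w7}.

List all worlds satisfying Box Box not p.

w0: successors {w1, w5}; Box not p there: w1:F, w5:F. ✗
w1: successors {w7}; Box not p there: w7:T. ✓
w2: no successors, so Box Box not p holds vacuously. ✓
w3: successors {w0, w1}; Box not p there: w0:T, w1:F. ✗
w5: successors {w2, w7}; Box not p there: w2:T, w7:T. ✓
w7: no successors, so Box Box not p holds vacuously. ✓

{w1, w2, w5, w7}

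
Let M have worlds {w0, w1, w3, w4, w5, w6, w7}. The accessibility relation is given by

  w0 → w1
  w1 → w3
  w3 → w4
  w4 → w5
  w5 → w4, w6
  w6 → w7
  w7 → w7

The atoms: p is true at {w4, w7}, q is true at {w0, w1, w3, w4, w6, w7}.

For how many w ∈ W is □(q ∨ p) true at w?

w0: successors {w1}; q ∨ p there: w1:T. ✓
w1: successors {w3}; q ∨ p there: w3:T. ✓
w3: successors {w4}; q ∨ p there: w4:T. ✓
w4: successors {w5}; q ∨ p there: w5:F. ✗
w5: successors {w4, w6}; q ∨ p there: w4:T, w6:T. ✓
w6: successors {w7}; q ∨ p there: w7:T. ✓
w7: successors {w7}; q ∨ p there: w7:T. ✓
Satisfying worlds: {w0, w1, w3, w5, w6, w7}.

6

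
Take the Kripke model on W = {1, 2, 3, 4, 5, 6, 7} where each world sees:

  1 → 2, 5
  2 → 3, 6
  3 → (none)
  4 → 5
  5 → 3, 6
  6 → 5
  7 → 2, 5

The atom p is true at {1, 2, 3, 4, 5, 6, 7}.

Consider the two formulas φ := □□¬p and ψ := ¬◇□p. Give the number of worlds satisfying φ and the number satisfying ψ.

1 and 1

For □□¬p:
1: successors {2, 5}; □¬p there: 2:F, 5:F. ✗
2: successors {3, 6}; □¬p there: 3:T, 6:F. ✗
3: no successors, so □□¬p holds vacuously. ✓
4: successors {5}; □¬p there: 5:F. ✗
5: successors {3, 6}; □¬p there: 3:T, 6:F. ✗
6: successors {5}; □¬p there: 5:F. ✗
7: successors {2, 5}; □¬p there: 2:F, 5:F. ✗
— 1 world.
For ¬◇□p:
1: ◇□p is T. ✗
2: ◇□p is T. ✗
3: ◇□p is F. ✓
4: ◇□p is T. ✗
5: ◇□p is T. ✗
6: ◇□p is T. ✗
7: ◇□p is T. ✗
— 1 world.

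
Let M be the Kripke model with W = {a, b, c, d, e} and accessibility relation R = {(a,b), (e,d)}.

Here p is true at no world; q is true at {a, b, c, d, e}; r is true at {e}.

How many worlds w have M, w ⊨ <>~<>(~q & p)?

a: successors {b}; ~<>(~q & p) there: b:T. ✓
b: no successors, so <>~<>(~q & p) fails. ✗
c: no successors, so <>~<>(~q & p) fails. ✗
d: no successors, so <>~<>(~q & p) fails. ✗
e: successors {d}; ~<>(~q & p) there: d:T. ✓
Satisfying worlds: {a, e}.

2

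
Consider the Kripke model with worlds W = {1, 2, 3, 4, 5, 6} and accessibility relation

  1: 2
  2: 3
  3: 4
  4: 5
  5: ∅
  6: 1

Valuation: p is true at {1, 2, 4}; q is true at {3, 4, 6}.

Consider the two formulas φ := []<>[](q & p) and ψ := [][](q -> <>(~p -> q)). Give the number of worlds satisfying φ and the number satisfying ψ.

For []<>[](q & p):
1: successors {2}; <>[](q & p) there: 2:T. ✓
2: successors {3}; <>[](q & p) there: 3:F. ✗
3: successors {4}; <>[](q & p) there: 4:T. ✓
4: successors {5}; <>[](q & p) there: 5:F. ✗
5: no successors, so []<>[](q & p) holds vacuously. ✓
6: successors {1}; <>[](q & p) there: 1:F. ✗
— 3 worlds.
For [][](q -> <>(~p -> q)):
1: successors {2}; [](q -> <>(~p -> q)) there: 2:T. ✓
2: successors {3}; [](q -> <>(~p -> q)) there: 3:F. ✗
3: successors {4}; [](q -> <>(~p -> q)) there: 4:T. ✓
4: successors {5}; [](q -> <>(~p -> q)) there: 5:T. ✓
5: no successors, so [][](q -> <>(~p -> q)) holds vacuously. ✓
6: successors {1}; [](q -> <>(~p -> q)) there: 1:T. ✓
— 5 worlds.

3 and 5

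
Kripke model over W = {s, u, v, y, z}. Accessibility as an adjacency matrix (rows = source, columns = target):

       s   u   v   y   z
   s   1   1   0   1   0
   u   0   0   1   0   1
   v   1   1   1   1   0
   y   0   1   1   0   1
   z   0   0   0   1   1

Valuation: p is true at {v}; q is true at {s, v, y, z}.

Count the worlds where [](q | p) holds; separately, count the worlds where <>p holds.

2 and 3

For [](q | p):
s: successors {s, u, y}; q | p there: s:T, u:F, y:T. ✗
u: successors {v, z}; q | p there: v:T, z:T. ✓
v: successors {s, u, v, y}; q | p there: s:T, u:F, v:T, y:T. ✗
y: successors {u, v, z}; q | p there: u:F, v:T, z:T. ✗
z: successors {y, z}; q | p there: y:T, z:T. ✓
— 2 worlds.
For <>p:
s: successors {s, u, y}; p there: s:F, u:F, y:F. ✗
u: successors {v, z}; p there: v:T, z:F. ✓
v: successors {s, u, v, y}; p there: s:F, u:F, v:T, y:F. ✓
y: successors {u, v, z}; p there: u:F, v:T, z:F. ✓
z: successors {y, z}; p there: y:F, z:F. ✗
— 3 worlds.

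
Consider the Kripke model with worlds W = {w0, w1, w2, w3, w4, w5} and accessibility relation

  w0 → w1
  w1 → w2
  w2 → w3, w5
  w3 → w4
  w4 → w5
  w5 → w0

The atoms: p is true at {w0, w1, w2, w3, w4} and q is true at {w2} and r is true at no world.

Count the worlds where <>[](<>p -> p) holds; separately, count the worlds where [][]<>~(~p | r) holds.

4 and 5

For <>[](<>p -> p):
w0: successors {w1}; [](<>p -> p) there: w1:T. ✓
w1: successors {w2}; [](<>p -> p) there: w2:F. ✗
w2: successors {w3, w5}; [](<>p -> p) there: w3:T, w5:T. ✓
w3: successors {w4}; [](<>p -> p) there: w4:F. ✗
w4: successors {w5}; [](<>p -> p) there: w5:T. ✓
w5: successors {w0}; [](<>p -> p) there: w0:T. ✓
— 4 worlds.
For [][]<>~(~p | r):
w0: successors {w1}; []<>~(~p | r) there: w1:T. ✓
w1: successors {w2}; []<>~(~p | r) there: w2:T. ✓
w2: successors {w3, w5}; []<>~(~p | r) there: w3:F, w5:T. ✗
w3: successors {w4}; []<>~(~p | r) there: w4:T. ✓
w4: successors {w5}; []<>~(~p | r) there: w5:T. ✓
w5: successors {w0}; []<>~(~p | r) there: w0:T. ✓
— 5 worlds.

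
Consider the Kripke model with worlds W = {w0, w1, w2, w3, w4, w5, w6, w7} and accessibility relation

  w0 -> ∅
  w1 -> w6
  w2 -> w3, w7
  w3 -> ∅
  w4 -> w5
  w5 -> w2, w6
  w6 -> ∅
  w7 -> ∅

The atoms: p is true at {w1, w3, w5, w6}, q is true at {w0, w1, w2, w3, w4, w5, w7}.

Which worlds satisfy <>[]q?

w0: no successors, so <>[]q fails. ✗
w1: successors {w6}; []q there: w6:T. ✓
w2: successors {w3, w7}; []q there: w3:T, w7:T. ✓
w3: no successors, so <>[]q fails. ✗
w4: successors {w5}; []q there: w5:F. ✗
w5: successors {w2, w6}; []q there: w2:T, w6:T. ✓
w6: no successors, so <>[]q fails. ✗
w7: no successors, so <>[]q fails. ✗

{w1, w2, w5}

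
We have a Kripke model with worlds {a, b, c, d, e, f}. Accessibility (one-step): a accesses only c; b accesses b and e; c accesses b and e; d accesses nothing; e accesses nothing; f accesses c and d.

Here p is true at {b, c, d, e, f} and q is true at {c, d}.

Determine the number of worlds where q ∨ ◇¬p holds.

2

a: q is F, ◇¬p is F. ✗
b: q is F, ◇¬p is F. ✗
c: q is T, ◇¬p is F. ✓
d: q is T, ◇¬p is F. ✓
e: q is F, ◇¬p is F. ✗
f: q is F, ◇¬p is F. ✗
Satisfying worlds: {c, d}.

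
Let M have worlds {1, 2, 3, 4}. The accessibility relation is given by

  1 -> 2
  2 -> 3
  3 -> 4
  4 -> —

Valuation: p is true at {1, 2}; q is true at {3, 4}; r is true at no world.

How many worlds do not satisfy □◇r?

1: successors {2}; ◇r there: 2:F. ✗
2: successors {3}; ◇r there: 3:F. ✗
3: successors {4}; ◇r there: 4:F. ✗
4: no successors, so □◇r holds vacuously. ✓
Satisfying worlds: {4}.
So □◇r fails at the other 3 worlds.

3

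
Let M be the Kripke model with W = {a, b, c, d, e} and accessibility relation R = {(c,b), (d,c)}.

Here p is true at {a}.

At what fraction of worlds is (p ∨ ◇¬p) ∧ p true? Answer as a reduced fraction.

a: p ∨ ◇¬p is T, p is T. ✓
b: p ∨ ◇¬p is F, p is F. ✗
c: p ∨ ◇¬p is T, p is F. ✗
d: p ∨ ◇¬p is T, p is F. ✗
e: p ∨ ◇¬p is F, p is F. ✗
That's 1 of 5 worlds, so 1/5.

1/5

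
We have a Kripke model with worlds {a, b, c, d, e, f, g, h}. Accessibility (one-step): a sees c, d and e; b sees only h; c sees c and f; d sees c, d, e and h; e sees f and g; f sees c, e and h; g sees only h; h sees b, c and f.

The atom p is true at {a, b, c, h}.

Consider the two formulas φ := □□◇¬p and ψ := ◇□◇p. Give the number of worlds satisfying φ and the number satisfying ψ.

For □□◇¬p:
a: successors {c, d, e}; □◇¬p there: c:T, d:T, e:F. ✗
b: successors {h}; □◇¬p there: h:F. ✗
c: successors {c, f}; □◇¬p there: c:T, f:T. ✓
d: successors {c, d, e, h}; □◇¬p there: c:T, d:T, e:F, h:F. ✗
e: successors {f, g}; □◇¬p there: f:T, g:T. ✓
f: successors {c, e, h}; □◇¬p there: c:T, e:F, h:F. ✗
g: successors {h}; □◇¬p there: h:F. ✗
h: successors {b, c, f}; □◇¬p there: b:T, c:T, f:T. ✓
— 3 worlds.
For ◇□◇p:
a: successors {c, d, e}; □◇p there: c:T, d:F, e:T. ✓
b: successors {h}; □◇p there: h:T. ✓
c: successors {c, f}; □◇p there: c:T, f:F. ✓
d: successors {c, d, e, h}; □◇p there: c:T, d:F, e:T, h:T. ✓
e: successors {f, g}; □◇p there: f:F, g:T. ✓
f: successors {c, e, h}; □◇p there: c:T, e:T, h:T. ✓
g: successors {h}; □◇p there: h:T. ✓
h: successors {b, c, f}; □◇p there: b:T, c:T, f:F. ✓
— 8 worlds.

3 and 8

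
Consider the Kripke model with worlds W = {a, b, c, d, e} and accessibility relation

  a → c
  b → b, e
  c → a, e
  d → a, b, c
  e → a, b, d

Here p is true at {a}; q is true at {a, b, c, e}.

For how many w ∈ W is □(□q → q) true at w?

a: successors {c}; □q → q there: c:T. ✓
b: successors {b, e}; □q → q there: b:T, e:T. ✓
c: successors {a, e}; □q → q there: a:T, e:T. ✓
d: successors {a, b, c}; □q → q there: a:T, b:T, c:T. ✓
e: successors {a, b, d}; □q → q there: a:T, b:T, d:F. ✗
Satisfying worlds: {a, b, c, d}.

4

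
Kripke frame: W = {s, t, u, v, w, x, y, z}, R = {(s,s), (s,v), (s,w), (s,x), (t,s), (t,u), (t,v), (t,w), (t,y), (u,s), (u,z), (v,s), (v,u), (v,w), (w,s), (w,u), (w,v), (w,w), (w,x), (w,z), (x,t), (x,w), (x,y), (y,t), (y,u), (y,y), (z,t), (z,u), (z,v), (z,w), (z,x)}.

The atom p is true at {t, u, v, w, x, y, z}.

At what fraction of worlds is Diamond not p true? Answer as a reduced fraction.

5/8

s: successors {s, v, w, x}; not p there: s:T, v:F, w:F, x:F. ✓
t: successors {s, u, v, w, y}; not p there: s:T, u:F, v:F, w:F, y:F. ✓
u: successors {s, z}; not p there: s:T, z:F. ✓
v: successors {s, u, w}; not p there: s:T, u:F, w:F. ✓
w: successors {s, u, v, w, x, z}; not p there: s:T, u:F, v:F, w:F, x:F, z:F. ✓
x: successors {t, w, y}; not p there: t:F, w:F, y:F. ✗
y: successors {t, u, y}; not p there: t:F, u:F, y:F. ✗
z: successors {t, u, v, w, x}; not p there: t:F, u:F, v:F, w:F, x:F. ✗
That's 5 of 8 worlds, so 5/8.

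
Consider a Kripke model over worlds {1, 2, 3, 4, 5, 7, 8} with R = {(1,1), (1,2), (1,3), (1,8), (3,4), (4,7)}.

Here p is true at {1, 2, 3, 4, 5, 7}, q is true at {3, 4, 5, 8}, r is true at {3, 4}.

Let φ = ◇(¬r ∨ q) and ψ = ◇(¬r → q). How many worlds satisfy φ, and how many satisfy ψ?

3 and 2

For ◇(¬r ∨ q):
1: successors {1, 2, 3, 8}; ¬r ∨ q there: 1:T, 2:T, 3:T, 8:T. ✓
2: no successors, so ◇(¬r ∨ q) fails. ✗
3: successors {4}; ¬r ∨ q there: 4:T. ✓
4: successors {7}; ¬r ∨ q there: 7:T. ✓
5: no successors, so ◇(¬r ∨ q) fails. ✗
7: no successors, so ◇(¬r ∨ q) fails. ✗
8: no successors, so ◇(¬r ∨ q) fails. ✗
— 3 worlds.
For ◇(¬r → q):
1: successors {1, 2, 3, 8}; ¬r → q there: 1:F, 2:F, 3:T, 8:T. ✓
2: no successors, so ◇(¬r → q) fails. ✗
3: successors {4}; ¬r → q there: 4:T. ✓
4: successors {7}; ¬r → q there: 7:F. ✗
5: no successors, so ◇(¬r → q) fails. ✗
7: no successors, so ◇(¬r → q) fails. ✗
8: no successors, so ◇(¬r → q) fails. ✗
— 2 worlds.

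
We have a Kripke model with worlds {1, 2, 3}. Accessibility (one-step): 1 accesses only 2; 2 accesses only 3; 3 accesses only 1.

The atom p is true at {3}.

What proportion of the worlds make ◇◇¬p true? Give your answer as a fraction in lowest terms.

1: successors {2}; ◇¬p there: 2:F. ✗
2: successors {3}; ◇¬p there: 3:T. ✓
3: successors {1}; ◇¬p there: 1:T. ✓
That's 2 of 3 worlds, so 2/3.

2/3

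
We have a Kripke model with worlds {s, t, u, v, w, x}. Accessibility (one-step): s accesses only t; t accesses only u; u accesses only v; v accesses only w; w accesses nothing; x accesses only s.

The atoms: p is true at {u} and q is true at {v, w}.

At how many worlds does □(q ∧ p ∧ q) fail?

s: successors {t}; q ∧ p ∧ q there: t:F. ✗
t: successors {u}; q ∧ p ∧ q there: u:F. ✗
u: successors {v}; q ∧ p ∧ q there: v:F. ✗
v: successors {w}; q ∧ p ∧ q there: w:F. ✗
w: no successors, so □(q ∧ p ∧ q) holds vacuously. ✓
x: successors {s}; q ∧ p ∧ q there: s:F. ✗
Satisfying worlds: {w}.
So □(q ∧ p ∧ q) fails at the other 5 worlds.

5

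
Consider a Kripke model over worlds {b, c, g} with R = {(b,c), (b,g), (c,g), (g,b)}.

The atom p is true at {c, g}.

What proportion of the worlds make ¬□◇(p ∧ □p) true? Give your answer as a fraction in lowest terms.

2/3

b: □◇(p ∧ □p) is F. ✓
c: □◇(p ∧ □p) is F. ✓
g: □◇(p ∧ □p) is T. ✗
That's 2 of 3 worlds, so 2/3.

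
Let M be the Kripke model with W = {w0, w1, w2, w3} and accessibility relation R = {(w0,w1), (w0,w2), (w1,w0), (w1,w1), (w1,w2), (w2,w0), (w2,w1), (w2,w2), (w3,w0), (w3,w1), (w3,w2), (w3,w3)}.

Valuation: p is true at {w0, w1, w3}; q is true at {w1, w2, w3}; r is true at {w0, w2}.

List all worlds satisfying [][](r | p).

{w0, w1, w2, w3}

w0: successors {w1, w2}; [](r | p) there: w1:T, w2:T. ✓
w1: successors {w0, w1, w2}; [](r | p) there: w0:T, w1:T, w2:T. ✓
w2: successors {w0, w1, w2}; [](r | p) there: w0:T, w1:T, w2:T. ✓
w3: successors {w0, w1, w2, w3}; [](r | p) there: w0:T, w1:T, w2:T, w3:T. ✓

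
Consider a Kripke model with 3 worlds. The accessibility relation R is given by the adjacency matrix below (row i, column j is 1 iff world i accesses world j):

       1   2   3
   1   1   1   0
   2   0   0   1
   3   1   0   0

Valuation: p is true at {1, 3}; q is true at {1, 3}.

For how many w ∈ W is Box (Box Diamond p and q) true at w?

2

1: successors {1, 2}; Box Diamond p and q there: 1:T, 2:F. ✗
2: successors {3}; Box Diamond p and q there: 3:T. ✓
3: successors {1}; Box Diamond p and q there: 1:T. ✓
Satisfying worlds: {2, 3}.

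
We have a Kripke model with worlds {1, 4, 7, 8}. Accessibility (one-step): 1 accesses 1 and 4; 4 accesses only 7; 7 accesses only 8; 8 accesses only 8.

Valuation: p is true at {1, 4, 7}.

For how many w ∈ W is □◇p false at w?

3

1: successors {1, 4}; ◇p there: 1:T, 4:T. ✓
4: successors {7}; ◇p there: 7:F. ✗
7: successors {8}; ◇p there: 8:F. ✗
8: successors {8}; ◇p there: 8:F. ✗
Satisfying worlds: {1}.
So □◇p fails at the other 3 worlds.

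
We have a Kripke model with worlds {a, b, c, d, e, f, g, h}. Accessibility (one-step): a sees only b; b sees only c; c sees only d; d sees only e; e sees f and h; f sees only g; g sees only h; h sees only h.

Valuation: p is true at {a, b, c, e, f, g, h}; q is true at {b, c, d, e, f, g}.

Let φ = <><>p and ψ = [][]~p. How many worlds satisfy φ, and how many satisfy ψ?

7 and 1

For <><>p:
a: successors {b}; <>p there: b:T. ✓
b: successors {c}; <>p there: c:F. ✗
c: successors {d}; <>p there: d:T. ✓
d: successors {e}; <>p there: e:T. ✓
e: successors {f, h}; <>p there: f:T, h:T. ✓
f: successors {g}; <>p there: g:T. ✓
g: successors {h}; <>p there: h:T. ✓
h: successors {h}; <>p there: h:T. ✓
— 7 worlds.
For [][]~p:
a: successors {b}; []~p there: b:F. ✗
b: successors {c}; []~p there: c:T. ✓
c: successors {d}; []~p there: d:F. ✗
d: successors {e}; []~p there: e:F. ✗
e: successors {f, h}; []~p there: f:F, h:F. ✗
f: successors {g}; []~p there: g:F. ✗
g: successors {h}; []~p there: h:F. ✗
h: successors {h}; []~p there: h:F. ✗
— 1 world.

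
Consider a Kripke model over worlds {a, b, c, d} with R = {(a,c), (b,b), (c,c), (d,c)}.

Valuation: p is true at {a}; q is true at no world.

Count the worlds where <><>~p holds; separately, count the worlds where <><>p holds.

For <><>~p:
a: successors {c}; <>~p there: c:T. ✓
b: successors {b}; <>~p there: b:T. ✓
c: successors {c}; <>~p there: c:T. ✓
d: successors {c}; <>~p there: c:T. ✓
— 4 worlds.
For <><>p:
a: successors {c}; <>p there: c:F. ✗
b: successors {b}; <>p there: b:F. ✗
c: successors {c}; <>p there: c:F. ✗
d: successors {c}; <>p there: c:F. ✗
— 0 worlds.

4 and 0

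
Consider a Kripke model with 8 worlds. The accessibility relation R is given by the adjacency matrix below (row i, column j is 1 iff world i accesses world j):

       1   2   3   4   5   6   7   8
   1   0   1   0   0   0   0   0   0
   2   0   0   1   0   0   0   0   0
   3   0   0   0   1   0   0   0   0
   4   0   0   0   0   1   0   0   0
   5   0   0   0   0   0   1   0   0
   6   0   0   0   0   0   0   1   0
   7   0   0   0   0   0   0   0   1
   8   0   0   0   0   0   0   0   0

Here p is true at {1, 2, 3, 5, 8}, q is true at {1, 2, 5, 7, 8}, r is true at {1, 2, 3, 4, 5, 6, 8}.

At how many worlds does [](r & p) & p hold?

1: [](r & p) is T, p is T. ✓
2: [](r & p) is T, p is T. ✓
3: [](r & p) is F, p is T. ✗
4: [](r & p) is T, p is F. ✗
5: [](r & p) is F, p is T. ✗
6: [](r & p) is F, p is F. ✗
7: [](r & p) is T, p is F. ✗
8: [](r & p) is T, p is T. ✓
Satisfying worlds: {1, 2, 8}.

3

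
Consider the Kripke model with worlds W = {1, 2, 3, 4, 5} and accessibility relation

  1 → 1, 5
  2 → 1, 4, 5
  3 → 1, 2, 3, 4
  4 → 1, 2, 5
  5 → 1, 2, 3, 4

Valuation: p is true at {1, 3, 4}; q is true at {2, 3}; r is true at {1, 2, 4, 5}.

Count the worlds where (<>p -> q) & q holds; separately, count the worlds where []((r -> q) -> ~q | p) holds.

For (<>p -> q) & q:
1: <>p -> q is F, q is F. ✗
2: <>p -> q is T, q is T. ✓
3: <>p -> q is T, q is T. ✓
4: <>p -> q is F, q is F. ✗
5: <>p -> q is F, q is F. ✗
— 2 worlds.
For []((r -> q) -> ~q | p):
1: successors {1, 5}; (r -> q) -> ~q | p there: 1:T, 5:T. ✓
2: successors {1, 4, 5}; (r -> q) -> ~q | p there: 1:T, 4:T, 5:T. ✓
3: successors {1, 2, 3, 4}; (r -> q) -> ~q | p there: 1:T, 2:F, 3:T, 4:T. ✗
4: successors {1, 2, 5}; (r -> q) -> ~q | p there: 1:T, 2:F, 5:T. ✗
5: successors {1, 2, 3, 4}; (r -> q) -> ~q | p there: 1:T, 2:F, 3:T, 4:T. ✗
— 2 worlds.

2 and 2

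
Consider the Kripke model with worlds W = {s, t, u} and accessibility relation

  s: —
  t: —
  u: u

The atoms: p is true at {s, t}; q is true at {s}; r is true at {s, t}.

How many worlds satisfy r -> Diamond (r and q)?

s: r is T, Diamond (r and q) is F. ✗
t: r is T, Diamond (r and q) is F. ✗
u: r is F, Diamond (r and q) is F. ✓
Satisfying worlds: {u}.

1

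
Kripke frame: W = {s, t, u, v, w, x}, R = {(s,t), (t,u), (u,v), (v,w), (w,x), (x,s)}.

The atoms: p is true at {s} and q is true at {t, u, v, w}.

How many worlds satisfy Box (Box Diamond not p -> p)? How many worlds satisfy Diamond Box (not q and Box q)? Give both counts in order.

2 and 1

For Box (Box Diamond not p -> p):
s: successors {t}; Box Diamond not p -> p there: t:F. ✗
t: successors {u}; Box Diamond not p -> p there: u:F. ✗
u: successors {v}; Box Diamond not p -> p there: v:F. ✗
v: successors {w}; Box Diamond not p -> p there: w:T. ✓
w: successors {x}; Box Diamond not p -> p there: x:F. ✗
x: successors {s}; Box Diamond not p -> p there: s:T. ✓
— 2 worlds.
For Diamond Box (not q and Box q):
s: successors {t}; Box (not q and Box q) there: t:F. ✗
t: successors {u}; Box (not q and Box q) there: u:F. ✗
u: successors {v}; Box (not q and Box q) there: v:F. ✗
v: successors {w}; Box (not q and Box q) there: w:F. ✗
w: successors {x}; Box (not q and Box q) there: x:T. ✓
x: successors {s}; Box (not q and Box q) there: s:F. ✗
— 1 world.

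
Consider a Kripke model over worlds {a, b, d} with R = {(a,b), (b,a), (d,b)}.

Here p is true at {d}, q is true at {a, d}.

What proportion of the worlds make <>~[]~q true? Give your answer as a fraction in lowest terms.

a: successors {b}; ~[]~q there: b:T. ✓
b: successors {a}; ~[]~q there: a:F. ✗
d: successors {b}; ~[]~q there: b:T. ✓
That's 2 of 3 worlds, so 2/3.

2/3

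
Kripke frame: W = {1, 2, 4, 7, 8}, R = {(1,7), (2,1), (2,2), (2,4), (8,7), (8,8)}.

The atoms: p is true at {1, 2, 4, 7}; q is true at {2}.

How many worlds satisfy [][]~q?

1: successors {7}; []~q there: 7:T. ✓
2: successors {1, 2, 4}; []~q there: 1:T, 2:F, 4:T. ✗
4: no successors, so [][]~q holds vacuously. ✓
7: no successors, so [][]~q holds vacuously. ✓
8: successors {7, 8}; []~q there: 7:T, 8:T. ✓
Satisfying worlds: {1, 4, 7, 8}.

4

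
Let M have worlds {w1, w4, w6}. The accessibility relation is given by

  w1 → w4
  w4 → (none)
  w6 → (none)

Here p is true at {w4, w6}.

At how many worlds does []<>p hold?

2

w1: successors {w4}; <>p there: w4:F. ✗
w4: no successors, so []<>p holds vacuously. ✓
w6: no successors, so []<>p holds vacuously. ✓
Satisfying worlds: {w4, w6}.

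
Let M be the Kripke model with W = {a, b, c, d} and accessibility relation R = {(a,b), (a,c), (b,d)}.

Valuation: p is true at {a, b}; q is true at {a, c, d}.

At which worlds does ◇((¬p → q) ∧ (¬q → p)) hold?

{a, b}

a: successors {b, c}; (¬p → q) ∧ (¬q → p) there: b:T, c:T. ✓
b: successors {d}; (¬p → q) ∧ (¬q → p) there: d:T. ✓
c: no successors, so ◇((¬p → q) ∧ (¬q → p)) fails. ✗
d: no successors, so ◇((¬p → q) ∧ (¬q → p)) fails. ✗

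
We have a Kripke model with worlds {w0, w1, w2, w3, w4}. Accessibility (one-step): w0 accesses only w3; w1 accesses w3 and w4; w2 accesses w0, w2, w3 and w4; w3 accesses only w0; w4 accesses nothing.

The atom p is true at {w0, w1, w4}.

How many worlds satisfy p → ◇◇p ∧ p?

4

w0: p is T, ◇◇p ∧ p is T. ✓
w1: p is T, ◇◇p ∧ p is T. ✓
w2: p is F, ◇◇p ∧ p is F. ✓
w3: p is F, ◇◇p ∧ p is F. ✓
w4: p is T, ◇◇p ∧ p is F. ✗
Satisfying worlds: {w0, w1, w2, w3}.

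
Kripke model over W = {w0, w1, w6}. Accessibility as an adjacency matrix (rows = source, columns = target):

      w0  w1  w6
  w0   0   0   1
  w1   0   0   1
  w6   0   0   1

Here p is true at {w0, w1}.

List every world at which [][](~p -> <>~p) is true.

w0: successors {w6}; [](~p -> <>~p) there: w6:T. ✓
w1: successors {w6}; [](~p -> <>~p) there: w6:T. ✓
w6: successors {w6}; [](~p -> <>~p) there: w6:T. ✓

{w0, w1, w6}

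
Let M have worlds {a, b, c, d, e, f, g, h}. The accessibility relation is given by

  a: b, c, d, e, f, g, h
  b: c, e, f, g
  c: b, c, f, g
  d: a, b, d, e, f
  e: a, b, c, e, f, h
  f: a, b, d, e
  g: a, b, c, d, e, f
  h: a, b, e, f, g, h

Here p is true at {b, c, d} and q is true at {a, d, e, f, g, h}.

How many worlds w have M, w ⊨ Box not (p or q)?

a: successors {b, c, d, e, f, g, h}; not (p or q) there: b:F, c:F, d:F, e:F, f:F, g:F, h:F. ✗
b: successors {c, e, f, g}; not (p or q) there: c:F, e:F, f:F, g:F. ✗
c: successors {b, c, f, g}; not (p or q) there: b:F, c:F, f:F, g:F. ✗
d: successors {a, b, d, e, f}; not (p or q) there: a:F, b:F, d:F, e:F, f:F. ✗
e: successors {a, b, c, e, f, h}; not (p or q) there: a:F, b:F, c:F, e:F, f:F, h:F. ✗
f: successors {a, b, d, e}; not (p or q) there: a:F, b:F, d:F, e:F. ✗
g: successors {a, b, c, d, e, f}; not (p or q) there: a:F, b:F, c:F, d:F, e:F, f:F. ✗
h: successors {a, b, e, f, g, h}; not (p or q) there: a:F, b:F, e:F, f:F, g:F, h:F. ✗
Satisfying worlds: ∅.

0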